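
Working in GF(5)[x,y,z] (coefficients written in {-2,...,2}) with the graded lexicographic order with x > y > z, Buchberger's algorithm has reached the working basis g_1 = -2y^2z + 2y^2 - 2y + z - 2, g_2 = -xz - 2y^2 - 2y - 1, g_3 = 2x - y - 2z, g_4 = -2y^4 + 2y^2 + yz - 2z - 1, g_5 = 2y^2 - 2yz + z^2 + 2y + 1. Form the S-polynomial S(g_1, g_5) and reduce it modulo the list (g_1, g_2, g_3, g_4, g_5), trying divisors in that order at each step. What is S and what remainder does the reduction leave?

lcm(LM(g_1), LM(g_5)) = y^2z.
S = (lcm/LT(g_1))·g_1 − (lcm/LT(g_5))·g_5 = yz^2 + 2z^3 - y^2 - yz + y - z + 1.
Reduce S modulo (g_1, g_2, g_3, g_4, g_5) in that order:
  leading term yz^2: no divisor's leading term divides it; move yz^2 to the remainder.
  leading term z^3: no divisor's leading term divides it; move 2z^3 to the remainder.
  leading term y^2: subtract (2)·g_5 from -y^2 - yz + y - z + 1 → -2yz - 2z^2 + 2y - z - 1
  leading term yz: no divisor's leading term divides it; move -2yz to the remainder.
  leading term z^2: no divisor's leading term divides it; move -2z^2 to the remainder.
  leading term y: no divisor's leading term divides it; move 2y to the remainder.
  leading term z: no divisor's leading term divides it; move -z to the remainder.
  leading term 1: no divisor's leading term divides it; move -1 to the remainder.
The remainder yz^2 + 2z^3 - 2yz - 2z^2 + 2y - z - 1 is nonzero, so it would be added as the next basis element.

S(g_1, g_5) = yz^2 + 2z^3 - y^2 - yz + y - z + 1; remainder on division = yz^2 + 2z^3 - 2yz - 2z^2 + 2y - z - 1.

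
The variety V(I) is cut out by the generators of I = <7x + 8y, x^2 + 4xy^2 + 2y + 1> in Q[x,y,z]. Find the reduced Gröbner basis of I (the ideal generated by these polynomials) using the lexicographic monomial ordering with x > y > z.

G = {x + 8/7y, y^3 - 2/7y^2 - 7/16y - 7/32}

This is the nonlinear analogue of row-reducing a linear system.

f_1 = 7x + 8y, LT = x.
f_2 = x^2 + 4xy^2 + 2y + 1, LT = x^2.

S(f_1,f_2): lcm = x^2. S = -4xy^2 + 8/7xy - 2y - 1.
  leading term xy^2: subtract (-4/7y^2)·f_1 from -4xy^2 + 8/7xy - 2y - 1 → 8/7xy + 32/7y^3 - 2y - 1
  leading term xy: subtract (8/49y)·f_1 from 8/7xy + 32/7y^3 - 2y - 1 → 32/7y^3 - 64/49y^2 - 2y - 1
  leading term y^3: no divisor's leading term divides it; move 32/7y^3 to the remainder.
  leading term y^2: no divisor's leading term divides it; move -64/49y^2 to the remainder.
  leading term y: no divisor's leading term divides it; move -2y to the remainder.
  leading term 1: no divisor's leading term divides it; move -1 to the remainder.
  remainder 32/7y^3 - 64/49y^2 - 2y - 1 ≠ 0; add g_3 = 32/7y^3 - 64/49y^2 - 2y - 1 to the basis.

The other S-polynomials (S(f_1,g_3), S(f_2,g_3)) all reduce to 0 modulo the current basis, so we have a Gröbner basis.
Inter-reduce: drop elements whose leading term is divisible by another's, tail-reduce, and make monic.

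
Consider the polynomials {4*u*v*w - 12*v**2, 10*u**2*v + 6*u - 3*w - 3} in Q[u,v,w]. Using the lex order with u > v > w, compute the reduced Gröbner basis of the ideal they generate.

f_1 = 4*u*v*w - 12*v**2, LT = u*v*w.
f_2 = 10*u**2*v + 6*u - 3*w - 3, LT = u**2*v.

S(f_1,f_2): lcm = u**2*v*w. S = -3*u*v**2 - 3/5*u*w + 3/10*w**2 + 3/10*w.
  leading term u*v**2: no divisor's leading term divides it; move -3*u*v**2 to the remainder.
  leading term u*w: no divisor's leading term divides it; move -3/5*u*w to the remainder.
  leading term w**2: no divisor's leading term divides it; move 3/10*w**2 to the remainder.
  leading term w: no divisor's leading term divides it; move 3/10*w to the remainder.
  remainder -3*u*v**2 - 3/5*u*w + 3/10*w**2 + 3/10*w ≠ 0; add g_3 = -3*u*v**2 - 3/5*u*w + 3/10*w**2 + 3/10*w to the basis.

S(f_1,g_3): lcm = u*v**2*w. S = -1/5*u*w**2 - 3*v**3 + 1/10*w**3 + 1/10*w**2.
  leading term u*w**2: no divisor's leading term divides it; move -1/5*u*w**2 to the remainder.
  leading term v**3: no divisor's leading term divides it; move -3*v**3 to the remainder.
  leading term w**3: no divisor's leading term divides it; move 1/10*w**3 to the remainder.
  leading term w**2: no divisor's leading term divides it; move 1/10*w**2 to the remainder.
  remainder -1/5*u*w**2 - 3*v**3 + 1/10*w**3 + 1/10*w**2 ≠ 0; add g_4 = -1/5*u*w**2 - 3*v**3 + 1/10*w**3 + 1/10*w**2 to the basis.

S(f_2,g_3): lcm = u**2*v**2. S = -1/5*u**2*w + 3/5*u*v + 1/10*u*w**2 + 1/10*u*w - 3/10*v*w - 3/10*v.
  leading term u**2*w: no divisor's leading term divides it; move -1/5*u**2*w to the remainder.
  leading term u*v: no divisor's leading term divides it; move 3/5*u*v to the remainder.
  leading term u*w**2: subtract (-1/2)·g_4 from 1/10*u*w**2 + 1/10*u*w - 3/10*v*w - 3/10*v → 1/10*u*w - 3/2*v**3 - 3/10*v*w - 3/10*v + 1/20*w**3 + 1/20*w**2
  leading term u*w: no divisor's leading term divides it; move 1/10*u*w to the remainder.
  leading term v**3: no divisor's leading term divides it; move -3/2*v**3 to the remainder.
  leading term v*w: no divisor's leading term divides it; move -3/10*v*w to the remainder.
  leading term v: no divisor's leading term divides it; move -3/10*v to the remainder.
  leading term w**3: no divisor's leading term divides it; move 1/20*w**3 to the remainder.
  leading term w**2: no divisor's leading term divides it; move 1/20*w**2 to the remainder.
  remainder -1/5*u**2*w + 3/5*u*v + 1/10*u*w - 3/2*v**3 - 3/10*v*w - 3/10*v + 1/20*w**3 + 1/20*w**2 ≠ 0; add g_5 = -1/5*u**2*w + 3/5*u*v + 1/10*u*w - 3/2*v**3 - 3/10*v*w - 3/10*v + 1/20*w**3 + 1/20*w**2 to the basis.

S(f_1,g_4): lcm = u*v*w**2. S = -15*v**4 - 3*v**2*w + 1/2*v*w**3 + 1/2*v*w**2.
  leading term v**4: no divisor's leading term divides it; move -15*v**4 to the remainder.
  leading term v**2*w: no divisor's leading term divides it; move -3*v**2*w to the remainder.
  leading term v*w**3: no divisor's leading term divides it; move 1/2*v*w**3 to the remainder.
  leading term v*w**2: no divisor's leading term divides it; move 1/2*v*w**2 to the remainder.
  remainder -15*v**4 - 3*v**2*w + 1/2*v*w**3 + 1/2*v*w**2 ≠ 0; add g_6 = -15*v**4 - 3*v**2*w + 1/2*v*w**3 + 1/2*v*w**2 to the basis.

The other S-polynomials (S(f_2,g_4), S(g_3,g_4), S(f_1,g_5), S(f_2,g_5), S(g_3,g_5), S(g_4,g_5), S(f_1,g_6), S(f_2,g_6), S(g_3,g_6), S(g_4,g_6), S(g_5,g_6)) all reduce to 0 modulo the current basis, so we have a Gröbner basis.

G = {u**2*v + 3/5*u - 3/10*w - 3/10, u**2*w - 3*u*v - 1/2*u*w + 15/2*v**3 + 3/2*v*w + 3/2*v - 1/4*w**3 - 1/4*w**2, u*v**2 + 1/5*u*w - 1/10*w**2 - 1/10*w, u*v*w - 3*v**2, u*w**2 + 15*v**3 - 1/2*w**3 - 1/2*w**2, v**4 + 1/5*v**2*w - 1/30*v*w**3 - 1/30*v*w**2}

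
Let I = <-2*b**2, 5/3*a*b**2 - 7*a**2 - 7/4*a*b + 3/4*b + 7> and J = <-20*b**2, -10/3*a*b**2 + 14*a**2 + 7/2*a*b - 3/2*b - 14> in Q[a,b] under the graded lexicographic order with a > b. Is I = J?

For a fixed monomial order, each ideal has a unique reduced Gröbner basis; comparing bases decides equality.
Buchberger on the first generating set:
f_1 = -2*b**2, LT = b**2.
f_2 = 5/3*a*b**2 - 7*a**2 - 7/4*a*b + 3/4*b + 7, LT = a*b**2.

S(f_1,f_2): lcm = a*b**2. S = 21/5*a**2 + 21/20*a*b - 9/20*b - 21/5.
  leading term a**2: no divisor's leading term divides it; move 21/5*a**2 to the remainder.
  leading term a*b: no divisor's leading term divides it; move 21/20*a*b to the remainder.
  leading term b: no divisor's leading term divides it; move -9/20*b to the remainder.
  leading term 1: no divisor's leading term divides it; move -21/5 to the remainder.
  remainder 21/5*a**2 + 21/20*a*b - 9/20*b - 21/5 ≠ 0; add g_3 = 21/5*a**2 + 21/20*a*b - 9/20*b - 21/5 to the basis.

S(f_1,g_3): leading monomials are coprime, so the S-polynomial reduces to 0 (Buchberger's first criterion).
S(f_2,g_3): lcm = a**2*b**2. S = -1/4*a*b**3 - 21/5*a**3 - 21/20*a**2*b + 3/28*b**3 + 9/20*a*b + b**2 + 21/5*a.
  leading term a*b**3: subtract (1/8*a*b)·f_1 from -1/4*a*b**3 - 21/5*a**3 - 21/20*a**2*b + 3/28*b**3 + 9/20*a*b + b**2 + 21/5*a → -21/5*a**3 - 21/20*a**2*b + 3/28*b**3 + 9/20*a*b + b**2 + 21/5*a
  leading term a**3: subtract (-a)·g_3 from -21/5*a**3 - 21/20*a**2*b + 3/28*b**3 + 9/20*a*b + b**2 + 21/5*a → 3/28*b**3 + b**2
  leading term b**3: subtract (-3/56*b)·f_1 from 3/28*b**3 + b**2 → b**2
  leading term b**2: subtract (-1/2)·f_1 from b**2 → 0
  remainder 0.

Every S-polynomial of the final basis reduces to 0, so we have a Gröbner basis.
Inter-reduce: drop elements whose leading term is divisible by another's, tail-reduce, and make monic.
Reduced Gröbner basis: {a**2 + 1/4*a*b - 3/28*b - 1, b**2}.

Buchberger on the second generating set:
h_1 = -20*b**2, LT = b**2.
h_2 = -10/3*a*b**2 + 14*a**2 + 7/2*a*b - 3/2*b - 14, LT = a*b**2.

S(h_1,h_2): lcm = a*b**2. S = 21/5*a**2 + 21/20*a*b - 9/20*b - 21/5.
  leading term a**2: no divisor's leading term divides it; move 21/5*a**2 to the remainder.
  leading term a*b: no divisor's leading term divides it; move 21/20*a*b to the remainder.
  leading term b: no divisor's leading term divides it; move -9/20*b to the remainder.
  leading term 1: no divisor's leading term divides it; move -21/5 to the remainder.
  remainder 21/5*a**2 + 21/20*a*b - 9/20*b - 21/5 ≠ 0; add k_3 = 21/5*a**2 + 21/20*a*b - 9/20*b - 21/5 to the basis.

S(h_1,k_3): leading monomials are coprime, so the S-polynomial reduces to 0 (Buchberger's first criterion).
S(h_2,k_3): lcm = a**2*b**2. S = -1/4*a*b**3 - 21/5*a**3 - 21/20*a**2*b + 3/28*b**3 + 9/20*a*b + b**2 + 21/5*a.
  leading term a*b**3: subtract (1/80*a*b)·h_1 from -1/4*a*b**3 - 21/5*a**3 - 21/20*a**2*b + 3/28*b**3 + 9/20*a*b + b**2 + 21/5*a → -21/5*a**3 - 21/20*a**2*b + 3/28*b**3 + 9/20*a*b + b**2 + 21/5*a
  leading term a**3: subtract (-a)·k_3 from -21/5*a**3 - 21/20*a**2*b + 3/28*b**3 + 9/20*a*b + b**2 + 21/5*a → 3/28*b**3 + b**2
  leading term b**3: subtract (-3/560*b)·h_1 from 3/28*b**3 + b**2 → b**2
  leading term b**2: subtract (-1/20)·h_1 from b**2 → 0
  remainder 0.

Every S-polynomial of the final basis reduces to 0, so we have a Gröbner basis.
Inter-reduce: drop elements whose leading term is divisible by another's, tail-reduce, and make monic.
Reduced Gröbner basis: {a**2 + 1/4*a*b - 3/28*b - 1, b**2}.

These coincide, so the ideals are equal.

Yes, the ideals are equal.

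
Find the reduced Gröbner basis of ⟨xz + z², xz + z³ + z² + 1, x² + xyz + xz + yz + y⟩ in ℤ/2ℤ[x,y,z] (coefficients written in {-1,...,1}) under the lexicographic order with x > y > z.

G = {x + z, yz² + yz + y, z³ + 1}

This is the nonlinear analogue of row-reducing a linear system.

f_1 = xz + z², LT = xz.
f_2 = xz + z³ + z² + 1, LT = xz.
f_3 = x² + xyz + xz + yz + y, LT = x².

S(f_1,f_2): lcm = xz. S = z³ + 1.
  leading term z³: no divisor's leading term divides it; move z³ to the remainder.
  leading term 1: no divisor's leading term divides it; move 1 to the remainder.
  remainder z³ + 1 ≠ 0; add g_4 = z³ + 1 to the basis.

S(f_1,f_3): lcm = x²z. S = xyz² + yz² + yz.
  leading term xyz²: subtract (yz)·f_1 from xyz² + yz² + yz → yz³ + yz² + yz
  leading term yz³: subtract (y)·g_4 from yz³ + yz² + yz → yz² + yz + y
  leading term yz²: no divisor's leading term divides it; move yz² to the remainder.
  leading term yz: no divisor's leading term divides it; move yz to the remainder.
  leading term y: no divisor's leading term divides it; move y to the remainder.
  remainder yz² + yz + y ≠ 0; add g_5 = yz² + yz + y to the basis.

S(f_2,f_3): lcm = x²z. S = xyz² + xz³ + x + yz² + yz.
  leading term xyz²: subtract (yz)·f_1 from xyz² + xz³ + x + yz² + yz → xz³ + x + yz³ + yz² + yz
  leading term xz³: subtract (z²)·f_1 from xz³ + x + yz³ + yz² + yz → x + yz³ + yz² + yz + z⁴
  leading term x: no divisor's leading term divides it; move x to the remainder.
  leading term yz³: subtract (y)·g_4 from yz³ + yz² + yz + z⁴ → yz² + yz + y + z⁴
  leading term yz²: subtract (1)·g_5 from yz² + yz + y + z⁴ → z⁴
  leading term z⁴: subtract (z)·g_4 from z⁴ → z
  leading term z: no divisor's leading term divides it; move z to the remainder.
  remainder x + z ≠ 0; add g_6 = x + z to the basis.

The other S-polynomials (S(f_1,g_4), S(f_2,g_4), S(f_3,g_4), S(f_1,g_5), S(f_2,g_5), S(f_3,g_5), S(g_4,g_5), S(f_1,g_6), S(f_2,g_6), S(f_3,g_6), S(g_4,g_6), S(g_5,g_6)) all reduce to 0 modulo the current basis, so we have a Gröbner basis.
Inter-reduce: drop elements whose leading term is divisible by another's, tail-reduce, and make monic.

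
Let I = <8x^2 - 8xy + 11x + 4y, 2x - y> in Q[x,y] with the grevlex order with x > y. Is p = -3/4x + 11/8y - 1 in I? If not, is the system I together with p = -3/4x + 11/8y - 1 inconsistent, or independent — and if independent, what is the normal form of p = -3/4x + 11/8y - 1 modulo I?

Adjoining -3/4x + 11/8y - 1 makes the ideal the whole ring: the system is inconsistent.

First compute the reduced Gröbner basis of I by Buchberger's algorithm.
f_1 = 8x^2 - 8xy + 11x + 4y, LT = x^2.
f_2 = 2x - y, LT = x.

S(f_1,f_2): lcm = x^2. S = -1/2xy + 11/8x + 1/2y.
  leading term xy: subtract (-1/4y)·f_2 from -1/2xy + 11/8x + 1/2y → -1/4y^2 + 11/8x + 1/2y
  leading term y^2: no divisor's leading term divides it; move -1/4y^2 to the remainder.
  leading term x: subtract (11/16)·f_2 from 11/8x + 1/2y → 19/16y
  leading term y: no divisor's leading term divides it; move 19/16y to the remainder.
  remainder -1/4y^2 + 19/16y ≠ 0; add h_3 = -1/4y^2 + 19/16y to the basis.

The other S-polynomials (S(f_1,h_3), S(f_2,h_3)) all reduce to 0 modulo the current basis, so we have a Gröbner basis.
Inter-reduce: drop elements whose leading term is divisible by another's, tail-reduce, and make monic.
Reduced Gröbner basis: {y^2 - 19/4y, x - 1/2y}.
Label its elements g_1 = y^2 - 19/4y, g_2 = x - 1/2y.

Reduce p = -3/4x + 11/8y - 1 modulo G:
  leading term x: subtract (-3/4)·g_2 from -3/4x + 11/8y - 1 → y - 1
  leading term y: no divisor's leading term divides it; move y to the remainder.
  leading term 1: no divisor's leading term divides it; move -1 to the remainder.
  normal form = y - 1.
The normal form is nonzero, so p ∉ I. Since p minus its normal form lies in I, I + (p) = I + (r) where r = y - 1; decide whether this ideal is the whole ring.
Run Buchberger on G together with r (pairs among the g_i already reduce to 0 since G is a Gröbner basis):
g_1 = y^2 - 19/4y, LT = y^2.
g_2 = x - 1/2y, LT = x.
r = y - 1, LT = y.

S(g_1,r): lcm = y^2. S = -15/4y.
  leading term y: subtract (-15/4)·r from -15/4y → -15/4
  leading term 1: no divisor's leading term divides it; move -15/4 to the remainder.
  remainder -15/4 ≠ 0; add m_4 = -15/4 to the basis.

The other S-polynomials (S(g_1,g_2), S(g_2,r), S(g_1,m_4), S(g_2,m_4), S(r,m_4)) all reduce to 0 modulo the current basis, so we have a Gröbner basis.
Inter-reduce: drop elements whose leading term is divisible by another's, tail-reduce, and make monic.
Reduced Gröbner basis: {1}.
The reduced Gröbner basis of I + (p) is {1}: the ideal is the whole ring, so the enlarged system has no common solution — adjoining p is inconsistent.

Ideal membership is decidable via reduction modulo a Gröbner basis.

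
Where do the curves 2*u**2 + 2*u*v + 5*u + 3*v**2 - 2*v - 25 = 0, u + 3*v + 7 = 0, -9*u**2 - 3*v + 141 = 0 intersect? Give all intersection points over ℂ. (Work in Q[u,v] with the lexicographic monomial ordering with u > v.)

{(-4, -1)}

Compute a lex Gröbner basis by Buchberger's algorithm.
f_1 = 2*u**2 + 2*u*v + 5*u + 3*v**2 - 2*v - 25, LT = u**2.
f_2 = u + 3*v + 7, LT = u.
f_3 = -9*u**2 - 3*v + 141, LT = u**2.

S(f_1,f_2): lcm = u**2. S = -2*u*v - 9/2*u + 3/2*v**2 - v - 25/2.
  leading term u*v: subtract (-2*v)·f_2 from -2*u*v - 9/2*u + 3/2*v**2 - v - 25/2 → -9/2*u + 15/2*v**2 + 13*v - 25/2
  leading term u: subtract (-9/2)·f_2 from -9/2*u + 15/2*v**2 + 13*v - 25/2 → 15/2*v**2 + 53/2*v + 19
  leading term v**2: no divisor's leading term divides it; move 15/2*v**2 to the remainder.
  leading term v: no divisor's leading term divides it; move 53/2*v to the remainder.
  leading term 1: no divisor's leading term divides it; move 19 to the remainder.
  remainder 15/2*v**2 + 53/2*v + 19 ≠ 0; add h_4 = 15/2*v**2 + 53/2*v + 19 to the basis.

S(f_1,f_3): lcm = u**2. S = u*v + 5/2*u + 3/2*v**2 - 4/3*v + 19/6.
  leading term u*v: subtract (v)·f_2 from u*v + 5/2*u + 3/2*v**2 - 4/3*v + 19/6 → 5/2*u - 3/2*v**2 - 25/3*v + 19/6
  leading term u: subtract (5/2)·f_2 from 5/2*u - 3/2*v**2 - 25/3*v + 19/6 → -3/2*v**2 - 95/6*v - 43/3
  leading term v**2: subtract (-1/5)·h_4 from -3/2*v**2 - 95/6*v - 43/3 → -158/15*v - 158/15
  leading term v: no divisor's leading term divides it; move -158/15*v to the remainder.
  leading term 1: no divisor's leading term divides it; move -158/15 to the remainder.
  remainder -158/15*v - 158/15 ≠ 0; add h_5 = -158/15*v - 158/15 to the basis.

The other S-polynomials (S(f_2,f_3), S(f_1,h_4), S(f_2,h_4), S(f_3,h_4), S(f_1,h_5), S(f_2,h_5), S(f_3,h_5), S(h_4,h_5)) all reduce to 0 modulo the current basis, so we have a Gröbner basis.
Inter-reduce: drop elements whose leading term is divisible by another's, tail-reduce, and make monic.
Reduced Gröbner basis: {u + 4, v + 1}.

Since the basis is lex-ordered, v + 1 is univariate in v. Its roots are {-1}. Back-substituting each root into the other basis elements fixes the other coordinates.
  v = -1: the earlier basis element becomes u + 4 = 0, giving u = -4 — point (-4, -1).
Each listed point satisfies every original equation (direct substitution).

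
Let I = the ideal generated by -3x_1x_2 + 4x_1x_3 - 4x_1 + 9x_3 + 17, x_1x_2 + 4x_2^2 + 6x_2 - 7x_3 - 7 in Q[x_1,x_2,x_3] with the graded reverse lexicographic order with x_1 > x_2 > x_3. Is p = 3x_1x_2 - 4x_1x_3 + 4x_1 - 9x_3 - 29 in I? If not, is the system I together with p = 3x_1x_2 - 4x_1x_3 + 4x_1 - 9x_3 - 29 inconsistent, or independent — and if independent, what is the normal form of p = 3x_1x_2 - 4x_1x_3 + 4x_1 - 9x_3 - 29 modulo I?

Adjoining 3x_1x_2 - 4x_1x_3 + 4x_1 - 9x_3 - 29 makes the ideal the whole ring: the system is inconsistent.

First compute the reduced Gröbner basis of I by Buchberger's algorithm.
f_1 = -3x_1x_2 + 4x_1x_3 - 4x_1 + 9x_3 + 17, LT = x_1x_2.
f_2 = x_1x_2 + 4x_2^2 + 6x_2 - 7x_3 - 7, LT = x_1x_2.

S(f_1,f_2): lcm = x_1x_2. S = -4x_2^2 - 4/3x_1x_3 + 4/3x_1 - 6x_2 + 4x_3 + 4/3.
  reduce S modulo (f_1, f_2):
  remainder -4x_2^2 - 4/3x_1x_3 + 4/3x_1 - 6x_2 + 4x_3 + 4/3 ≠ 0; add h_3 = -4x_2^2 - 4/3x_1x_3 + 4/3x_1 - 6x_2 + 4x_3 + 4/3 to the basis.

S(f_1,h_3): lcm = x_1x_2^2. S = -1/3x_1^2x_3 - 4/3x_1x_2x_3 + 1/3x_1^2 - 1/6x_1x_2 + x_1x_3 - 3x_2x_3 + 1/3x_1 - 17/3x_2.
  reduce S modulo (f_1, f_2, h_3):
  remainder -1/3x_1^2x_3 - 16/9x_1x_3^2 + 1/3x_1^2 + 23/9x_1x_3 - 3x_2x_3 - 4x_3^2 + 5/9x_1 - 17/3x_2 - 145/18x_3 - 17/18 ≠ 0; add h_4 = -1/3x_1^2x_3 - 16/9x_1x_3^2 + 1/3x_1^2 + 23/9x_1x_3 - 3x_2x_3 - 4x_3^2 + 5/9x_1 - 17/3x_2 - 145/18x_3 - 17/18 to the basis.

The other S-polynomials (S(f_2,h_3), S(f_1,h_4), S(f_2,h_4), S(h_3,h_4)) all reduce to 0 modulo the current basis, so we have a Gröbner basis.
Inter-reduce: drop elements whose leading term is divisible by another's, tail-reduce, and make monic.
Reduced Gröbner basis: {x_1^2x_3 + 16/3x_1x_3^2 - x_1^2 - 23/3x_1x_3 + 9x_2x_3 + 12x_3^2 - 5/3x_1 + 17x_2 + 145/6x_3 + 17/6, x_1x_2 - 4/3x_1x_3 + 4/3x_1 - 3x_3 - 17/3, x_2^2 + 1/3x_1x_3 - 1/3x_1 + 3/2x_2 - x_3 - 1/3}.
Label its elements g_1 = x_1^2x_3 + 16/3x_1x_3^2 - x_1^2 - 23/3x_1x_3 + 9x_2x_3 + 12x_3^2 - 5/3x_1 + 17x_2 + 145/6x_3 + 17/6, g_2 = x_1x_2 - 4/3x_1x_3 + 4/3x_1 - 3x_3 - 17/3, g_3 = x_2^2 + 1/3x_1x_3 - 1/3x_1 + 3/2x_2 - x_3 - 1/3.

Reduce p = 3x_1x_2 - 4x_1x_3 + 4x_1 - 9x_3 - 29 modulo G:
  leading term x_1x_2: subtract (3)·g_2 from 3x_1x_2 - 4x_1x_3 + 4x_1 - 9x_3 - 29 → -12
  leading term 1: no divisor's leading term divides it; move -12 to the remainder.
  normal form = -12.
The normal form is nonzero, so p ∉ I. Since p minus its normal form lies in I, I + (p) = I + (r) where r = -12; decide whether this ideal is the whole ring.
Here r = -12 is a nonzero constant, hence a unit: 1 ∈ I + (p), the Gröbner basis of I + (p) is {1}, and the enlarged system has no common solution — adjoining p is inconsistent.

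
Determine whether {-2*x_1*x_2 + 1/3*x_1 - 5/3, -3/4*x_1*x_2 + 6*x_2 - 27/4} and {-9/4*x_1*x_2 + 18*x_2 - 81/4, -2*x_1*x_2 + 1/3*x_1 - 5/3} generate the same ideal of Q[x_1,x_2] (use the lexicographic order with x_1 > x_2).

Yes, the ideals are equal.

Since reduced Gröbner bases are canonical representatives of ideals under a given ordering, it suffices to compute and compare them.
Buchberger on the first generating set:
f_1 = -2*x_1*x_2 + 1/3*x_1 - 5/3, LT = x_1*x_2.
f_2 = -3/4*x_1*x_2 + 6*x_2 - 27/4, LT = x_1*x_2.

S(f_1,f_2): lcm = x_1*x_2. S = -1/6*x_1 + 8*x_2 - 49/6.
  leading term x_1: no divisor's leading term divides it; move -1/6*x_1 to the remainder.
  leading term x_2: no divisor's leading term divides it; move 8*x_2 to the remainder.
  leading term 1: no divisor's leading term divides it; move -49/6 to the remainder.
  remainder -1/6*x_1 + 8*x_2 - 49/6 ≠ 0; add g_3 = -1/6*x_1 + 8*x_2 - 49/6 to the basis.

S(f_1,g_3): lcm = x_1*x_2. S = -1/6*x_1 + 48*x_2**2 - 49*x_2 + 5/6.
  leading term x_1: subtract (1)·g_3 from -1/6*x_1 + 48*x_2**2 - 49*x_2 + 5/6 → 48*x_2**2 - 57*x_2 + 9
  leading term x_2**2: no divisor's leading term divides it; move 48*x_2**2 to the remainder.
  leading term x_2: no divisor's leading term divides it; move -57*x_2 to the remainder.
  leading term 1: no divisor's leading term divides it; move 9 to the remainder.
  remainder 48*x_2**2 - 57*x_2 + 9 ≠ 0; add g_4 = 48*x_2**2 - 57*x_2 + 9 to the basis.

S(f_2,g_3): lcm = x_1*x_2. S = 48*x_2**2 - 57*x_2 + 9.
  leading term x_2**2: subtract (1)·g_4 from 48*x_2**2 - 57*x_2 + 9 → 0
  remainder 0.

S(f_1,g_4): lcm = x_1*x_2**2. S = 49/48*x_1*x_2 - 3/16*x_1 + 5/6*x_2.
  leading term x_1*x_2: subtract (-49/96)·f_1 from 49/48*x_1*x_2 - 3/16*x_1 + 5/6*x_2 → -5/288*x_1 + 5/6*x_2 - 245/288
  leading term x_1: subtract (5/48)·g_3 from -5/288*x_1 + 5/6*x_2 - 245/288 → 0
  remainder 0.

S(f_2,g_4): lcm = x_1*x_2**2. S = 19/16*x_1*x_2 - 3/16*x_1 - 8*x_2**2 + 9*x_2.
  leading term x_1*x_2: subtract (-19/32)·f_1 from 19/16*x_1*x_2 - 3/16*x_1 - 8*x_2**2 + 9*x_2 → 1/96*x_1 - 8*x_2**2 + 9*x_2 - 95/96
  leading term x_1: subtract (-1/16)·g_3 from 1/96*x_1 - 8*x_2**2 + 9*x_2 - 95/96 → -8*x_2**2 + 19/2*x_2 - 3/2
  leading term x_2**2: subtract (-1/6)·g_4 from -8*x_2**2 + 19/2*x_2 - 3/2 → 0
  remainder 0.

S(g_3,g_4): leading monomials are coprime, so the S-polynomial reduces to 0 (Buchberger's first criterion).
Every S-polynomial of the final basis reduces to 0, so we have a Gröbner basis.
Inter-reduce: drop elements whose leading term is divisible by another's, tail-reduce, and make monic.
Reduced Gröbner basis: {x_1 - 48*x_2 + 49, x_2**2 - 19/16*x_2 + 3/16}.

Buchberger on the second generating set:
h_1 = -9/4*x_1*x_2 + 18*x_2 - 81/4, LT = x_1*x_2.
h_2 = -2*x_1*x_2 + 1/3*x_1 - 5/3, LT = x_1*x_2.

S(h_1,h_2): lcm = x_1*x_2. S = 1/6*x_1 - 8*x_2 + 49/6.
  leading term x_1: no divisor's leading term divides it; move 1/6*x_1 to the remainder.
  leading term x_2: no divisor's leading term divides it; move -8*x_2 to the remainder.
  leading term 1: no divisor's leading term divides it; move 49/6 to the remainder.
  remainder 1/6*x_1 - 8*x_2 + 49/6 ≠ 0; add k_3 = 1/6*x_1 - 8*x_2 + 49/6 to the basis.

S(h_1,k_3): lcm = x_1*x_2. S = 48*x_2**2 - 57*x_2 + 9.
  leading term x_2**2: no divisor's leading term divides it; move 48*x_2**2 to the remainder.
  leading term x_2: no divisor's leading term divides it; move -57*x_2 to the remainder.
  leading term 1: no divisor's leading term divides it; move 9 to the remainder.
  remainder 48*x_2**2 - 57*x_2 + 9 ≠ 0; add k_4 = 48*x_2**2 - 57*x_2 + 9 to the basis.

S(h_2,k_3): lcm = x_1*x_2. S = -1/6*x_1 + 48*x_2**2 - 49*x_2 + 5/6.
  leading term x_1: subtract (-1)·k_3 from -1/6*x_1 + 48*x_2**2 - 49*x_2 + 5/6 → 48*x_2**2 - 57*x_2 + 9
  leading term x_2**2: subtract (1)·k_4 from 48*x_2**2 - 57*x_2 + 9 → 0
  remainder 0.

S(h_1,k_4): lcm = x_1*x_2**2. S = 19/16*x_1*x_2 - 3/16*x_1 - 8*x_2**2 + 9*x_2.
  leading term x_1*x_2: subtract (-19/36)·h_1 from 19/16*x_1*x_2 - 3/16*x_1 - 8*x_2**2 + 9*x_2 → -3/16*x_1 - 8*x_2**2 + 37/2*x_2 - 171/16
  leading term x_1: subtract (-9/8)·k_3 from -3/16*x_1 - 8*x_2**2 + 37/2*x_2 - 171/16 → -8*x_2**2 + 19/2*x_2 - 3/2
  leading term x_2**2: subtract (-1/6)·k_4 from -8*x_2**2 + 19/2*x_2 - 3/2 → 0
  remainder 0.

S(h_2,k_4): lcm = x_1*x_2**2. S = 49/48*x_1*x_2 - 3/16*x_1 + 5/6*x_2.
  leading term x_1*x_2: subtract (-49/108)·h_1 from 49/48*x_1*x_2 - 3/16*x_1 + 5/6*x_2 → -3/16*x_1 + 9*x_2 - 147/16
  leading term x_1: subtract (-9/8)·k_3 from -3/16*x_1 + 9*x_2 - 147/16 → 0
  remainder 0.

S(k_3,k_4): leading monomials are coprime, so the S-polynomial reduces to 0 (Buchberger's first criterion).
Every S-polynomial of the final basis reduces to 0, so we have a Gröbner basis.
Inter-reduce: drop elements whose leading term is divisible by another's, tail-reduce, and make monic.
Reduced Gröbner basis: {x_1 - 48*x_2 + 49, x_2**2 - 19/16*x_2 + 3/16}.

Same reduced basis, so the two generating sets span the same ideal.
The choice of monomial ordering does not affect the verdict — as long as both bases are computed under the same ordering, their equality decides ideal equality.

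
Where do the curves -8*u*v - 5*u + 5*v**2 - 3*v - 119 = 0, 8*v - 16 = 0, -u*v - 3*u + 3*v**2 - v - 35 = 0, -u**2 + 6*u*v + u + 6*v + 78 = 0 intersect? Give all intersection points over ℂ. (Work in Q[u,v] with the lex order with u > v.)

{(-5, 2)}

Compute a lex Gröbner basis by Buchberger's algorithm.
f_1 = -8*u*v - 5*u + 5*v**2 - 3*v - 119, LT = u*v.
f_2 = 8*v - 16, LT = v.
f_3 = -u*v - 3*u + 3*v**2 - v - 35, LT = u*v.
f_4 = -u**2 + 6*u*v + u + 6*v + 78, LT = u**2.

S(f_1,f_2): lcm = u*v. S = 21/8*u - 5/8*v**2 + 3/8*v + 119/8.
  leading term u: no divisor's leading term divides it; move 21/8*u to the remainder.
  leading term v**2: subtract (-5/64*v)·f_2 from -5/8*v**2 + 3/8*v + 119/8 → -7/8*v + 119/8
  leading term v: subtract (-7/64)·f_2 from -7/8*v + 119/8 → 105/8
  leading term 1: no divisor's leading term divides it; move 105/8 to the remainder.
  remainder 21/8*u + 105/8 ≠ 0; add h_5 = 21/8*u + 105/8 to the basis.

S(f_1,f_3): lcm = u*v. S = -19/8*u + 19/8*v**2 - 5/8*v - 161/8.
  leading term u: subtract (-19/21)·h_5 from -19/8*u + 19/8*v**2 - 5/8*v - 161/8 → 19/8*v**2 - 5/8*v - 33/4
  leading term v**2: subtract (19/64*v)·f_2 from 19/8*v**2 - 5/8*v - 33/4 → 33/8*v - 33/4
  leading term v: subtract (33/64)·f_2 from 33/8*v - 33/4 → 0
  remainder 0.

S(f_1,f_4): lcm = u**2*v. S = 5/8*u**2 + 43/8*u*v**2 + 11/8*u*v + 119/8*u + 6*v**2 + 78*v.
  leading term u**2: subtract (-5/8)·f_4 from 5/8*u**2 + 43/8*u*v**2 + 11/8*u*v + 119/8*u + 6*v**2 + 78*v → 43/8*u*v**2 + 41/8*u*v + 31/2*u + 6*v**2 + 327/4*v + 195/4
  leading term u*v**2: subtract (-43/64*v)·f_1 from 43/8*u*v**2 + 41/8*u*v + 31/2*u + 6*v**2 + 327/4*v + 195/4 → 113/64*u*v + 31/2*u + 215/64*v**3 + 255/64*v**2 + 115/64*v + 195/4
  leading term u*v: subtract (-113/512)·f_1 from 113/64*u*v + 31/2*u + 215/64*v**3 + 255/64*v**2 + 115/64*v + 195/4 → 7371/512*u + 215/64*v**3 + 2605/512*v**2 + 581/512*v + 11513/512
  leading term u: subtract (351/64)·h_5 from 7371/512*u + 215/64*v**3 + 2605/512*v**2 + 581/512*v + 11513/512 → 215/64*v**3 + 2605/512*v**2 + 581/512*v - 12671/256
  leading term v**3: subtract (215/512*v**2)·f_2 from 215/64*v**3 + 2605/512*v**2 + 581/512*v - 12671/256 → 6045/512*v**2 + 581/512*v - 12671/256
  leading term v**2: subtract (6045/4096*v)·f_2 from 6045/512*v**2 + 581/512*v - 12671/256 → 12671/512*v - 12671/256
  leading term v: subtract (12671/4096)·f_2 from 12671/512*v - 12671/256 → 0
  remainder 0.

S(f_2,f_3): lcm = u*v. S = -5*u + 3*v**2 - v - 35.
  leading term u: subtract (-40/21)·h_5 from -5*u + 3*v**2 - v - 35 → 3*v**2 - v - 10
  leading term v**2: subtract (3/8*v)·f_2 from 3*v**2 - v - 10 → 5*v - 10
  leading term v: subtract (5/8)·f_2 from 5*v - 10 → 0
  remainder 0.

S(f_2,f_4): leading monomials are coprime, so the S-polynomial reduces to 0 (Buchberger's first criterion).
S(f_3,f_4): lcm = u**2*v. S = 3*u**2 + 3*u*v**2 + 2*u*v + 35*u + 6*v**2 + 78*v.
  leading term u**2: subtract (-3)·f_4 from 3*u**2 + 3*u*v**2 + 2*u*v + 35*u + 6*v**2 + 78*v → 3*u*v**2 + 20*u*v + 38*u + 6*v**2 + 96*v + 234
  leading term u*v**2: subtract (-3/8*v)·f_1 from 3*u*v**2 + 20*u*v + 38*u + 6*v**2 + 96*v + 234 → 145/8*u*v + 38*u + 15/8*v**3 + 39/8*v**2 + 411/8*v + 234
  leading term u*v: subtract (-145/64)·f_1 from 145/8*u*v + 38*u + 15/8*v**3 + 39/8*v**2 + 411/8*v + 234 → 1707/64*u + 15/8*v**3 + 1037/64*v**2 + 2853/64*v - 2279/64
  leading term u: subtract (569/56)·h_5 from 1707/64*u + 15/8*v**3 + 1037/64*v**2 + 2853/64*v - 2279/64 → 15/8*v**3 + 1037/64*v**2 + 2853/64*v - 5407/32
  leading term v**3: subtract (15/64*v**2)·f_2 from 15/8*v**3 + 1037/64*v**2 + 2853/64*v - 5407/32 → 1277/64*v**2 + 2853/64*v - 5407/32
  leading term v**2: subtract (1277/512*v)·f_2 from 1277/64*v**2 + 2853/64*v - 5407/32 → 5407/64*v - 5407/32
  leading term v: subtract (5407/512)·f_2 from 5407/64*v - 5407/32 → 0
  remainder 0.

S(f_1,h_5): lcm = u*v. S = 5/8*u - 5/8*v**2 - 37/8*v + 119/8.
  leading term u: subtract (5/21)·h_5 from 5/8*u - 5/8*v**2 - 37/8*v + 119/8 → -5/8*v**2 - 37/8*v + 47/4
  leading term v**2: subtract (-5/64*v)·f_2 from -5/8*v**2 - 37/8*v + 47/4 → -47/8*v + 47/4
  leading term v: subtract (-47/64)·f_2 from -47/8*v + 47/4 → 0
  remainder 0.

S(f_2,h_5): leading monomials are coprime, so the S-polynomial reduces to 0 (Buchberger's first criterion).
S(f_3,h_5): lcm = u*v. S = 3*u - 3*v**2 - 4*v + 35.
  leading term u: subtract (8/7)·h_5 from 3*u - 3*v**2 - 4*v + 35 → -3*v**2 - 4*v + 20
  leading term v**2: subtract (-3/8*v)·f_2 from -3*v**2 - 4*v + 20 → -10*v + 20
  leading term v: subtract (-5/4)·f_2 from -10*v + 20 → 0
  remainder 0.

S(f_4,h_5): lcm = u**2. S = -6*u*v - 6*u - 6*v - 78.
  leading term u*v: subtract (3/4)·f_1 from -6*u*v - 6*u - 6*v - 78 → -9/4*u - 15/4*v**2 - 15/4*v + 45/4
  leading term u: subtract (-6/7)·h_5 from -9/4*u - 15/4*v**2 - 15/4*v + 45/4 → -15/4*v**2 - 15/4*v + 45/2
  leading term v**2: subtract (-15/32*v)·f_2 from -15/4*v**2 - 15/4*v + 45/2 → -45/4*v + 45/2
  leading term v: subtract (-45/32)·f_2 from -45/4*v + 45/2 → 0
  remainder 0.

Every S-polynomial of the final basis reduces to 0, so we have a Gröbner basis.
Inter-reduce: drop elements whose leading term is divisible by another's, tail-reduce, and make monic.
Reduced Gröbner basis: {u + 5, v - 2}.

The lex basis is triangular: the last element involves only v. Solving v - 2 = 0 gives v ∈ {2}; substituting each value into the earlier elements determines the remaining variables.
  v = 2: the earlier basis element becomes u + 5 = 0, giving u = -5 — point (-5, 2).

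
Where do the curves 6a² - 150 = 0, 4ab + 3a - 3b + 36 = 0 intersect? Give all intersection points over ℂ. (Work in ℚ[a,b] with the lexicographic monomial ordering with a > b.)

Compute a lex Gröbner basis by Buchberger's algorithm.
f_1 = 6a² - 150, LT = a².
f_2 = 4ab + 3a - 3b + 36, LT = ab.

S(f_1,f_2): lcm = a²b. S = -¾a² + ¾ab - 9a - 25b.
  leading term a²: subtract (-⅛)·f_1 from -¾a² + ¾ab - 9a - 25b → ¾ab - 9a - 25b - 75/4
  leading term ab: subtract (3/16)·f_2 from ¾ab - 9a - 25b - 75/4 → -153/16a - 391/16b - 51/2
  leading term a: no divisor's leading term divides it; move -153/16a to the remainder.
  leading term b: no divisor's leading term divides it; move -391/16b to the remainder.
  leading term 1: no divisor's leading term divides it; move -51/2 to the remainder.
  remainder -153/16a - 391/16b - 51/2 ≠ 0; add h_3 = -153/16a - 391/16b - 51/2 to the basis.

S(f_2,h_3): lcm = ab. S = ¾a - 23/9b² - 41/12b + 9.
  leading term a: subtract (-4/51)·h_3 from ¾a - 23/9b² - 41/12b + 9 → -23/9b² - 16/3b + 7
  leading term b²: no divisor's leading term divides it; move -23/9b² to the remainder.
  leading term b: no divisor's leading term divides it; move -16/3b to the remainder.
  leading term 1: no divisor's leading term divides it; move 7 to the remainder.
  remainder -23/9b² - 16/3b + 7 ≠ 0; add h_4 = -23/9b² - 16/3b + 7 to the basis.

The other S-polynomials (S(f_1,h_3), S(f_1,h_4), S(f_2,h_4), S(h_3,h_4)) all reduce to 0 modulo the current basis, so we have a Gröbner basis.
Inter-reduce: drop elements whose leading term is divisible by another's, tail-reduce, and make monic.
Reduced Gröbner basis: {a + 23/9b + 8/3, b² + 48/23b - 63/23}.

A lex Gröbner basis eliminates variables successively. Here b² + 48/23b - 63/23 depends only on b, with roots {-3, 21/23}; lifting each root through the earlier basis elements recovers the full solutions.
  b = -3: the earlier basis element becomes a - 5 = 0, giving a = 5 — point (5, -3).
  b = 21/23: the earlier basis element becomes a + 5 = 0, giving a = -5 — point (-5, 21/23).
Each listed point satisfies every original equation (direct substitution).

{(5, -3), (-5, 21/23)}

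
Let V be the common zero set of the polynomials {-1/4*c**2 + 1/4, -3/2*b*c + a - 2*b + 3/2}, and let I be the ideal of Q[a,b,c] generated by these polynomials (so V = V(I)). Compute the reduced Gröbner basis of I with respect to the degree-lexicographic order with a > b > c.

G = {a**2 - 4*a*b + 7/4*b**2 + 3*a - 6*b + 9/4, a*c - 4/3*a + 7/6*b + 3/2*c - 2, b*c - 2/3*a + 4/3*b - 1, c**2 - 1}

f_1 = -1/4*c**2 + 1/4, LT = c**2.
f_2 = -3/2*b*c + a - 2*b + 3/2, LT = b*c.

S(f_1,f_2): lcm = b*c**2. S = 2/3*a*c - 4/3*b*c - b + c.
  leading term a*c: no divisor's leading term divides it; move 2/3*a*c to the remainder.
  leading term b*c: subtract (8/9)·f_2 from -4/3*b*c - b + c → -8/9*a + 7/9*b + c - 4/3
  leading term a: no divisor's leading term divides it; move -8/9*a to the remainder.
  leading term b: no divisor's leading term divides it; move 7/9*b to the remainder.
  leading term c: no divisor's leading term divides it; move c to the remainder.
  leading term 1: no divisor's leading term divides it; move -4/3 to the remainder.
  remainder 2/3*a*c - 8/9*a + 7/9*b + c - 4/3 ≠ 0; add g_3 = 2/3*a*c - 8/9*a + 7/9*b + c - 4/3 to the basis.

S(f_2,g_3): lcm = a*b*c. S = -2/3*a**2 + 8/3*a*b - 7/6*b**2 - 3/2*b*c - a + 2*b.
  leading term a**2: no divisor's leading term divides it; move -2/3*a**2 to the remainder.
  leading term a*b: no divisor's leading term divides it; move 8/3*a*b to the remainder.
  leading term b**2: no divisor's leading term divides it; move -7/6*b**2 to the remainder.
  leading term b*c: subtract (1)·f_2 from -3/2*b*c - a + 2*b → -2*a + 4*b - 3/2
  leading term a: no divisor's leading term divides it; move -2*a to the remainder.
  leading term b: no divisor's leading term divides it; move 4*b to the remainder.
  leading term 1: no divisor's leading term divides it; move -3/2 to the remainder.
  remainder -2/3*a**2 + 8/3*a*b - 7/6*b**2 - 2*a + 4*b - 3/2 ≠ 0; add g_4 = -2/3*a**2 + 8/3*a*b - 7/6*b**2 - 2*a + 4*b - 3/2 to the basis.

The other S-polynomials (S(f_1,g_3), S(f_1,g_4), S(f_2,g_4), S(g_3,g_4)) all reduce to 0 modulo the current basis, so we have a Gröbner basis.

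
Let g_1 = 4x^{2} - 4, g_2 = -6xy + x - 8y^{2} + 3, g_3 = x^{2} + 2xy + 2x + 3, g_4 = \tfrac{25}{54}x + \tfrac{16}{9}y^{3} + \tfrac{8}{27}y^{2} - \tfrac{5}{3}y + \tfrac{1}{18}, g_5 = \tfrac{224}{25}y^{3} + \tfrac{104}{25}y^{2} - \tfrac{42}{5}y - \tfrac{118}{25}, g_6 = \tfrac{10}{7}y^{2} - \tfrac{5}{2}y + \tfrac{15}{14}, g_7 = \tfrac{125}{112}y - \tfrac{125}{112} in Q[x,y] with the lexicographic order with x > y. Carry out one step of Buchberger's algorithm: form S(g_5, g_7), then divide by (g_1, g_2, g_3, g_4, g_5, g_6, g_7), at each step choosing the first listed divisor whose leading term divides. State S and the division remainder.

S(g_5, g_7) = \tfrac{41}{28}y^{2} - \tfrac{15}{16}y - \tfrac{59}{112}; remainder on division = 0.

lcm(LM(g_5), LM(g_7)) = y^{3}.
S = (lcm/LT(g_5))·g_5 − (lcm/LT(g_7))·g_7 = \tfrac{41}{28}y^{2} - \tfrac{15}{16}y - \tfrac{59}{112}.
Reduce S modulo (g_1, g_2, g_3, g_4, g_5, g_6, g_7) in that order:
  leading term y^{2}: subtract (\tfrac{41}{40})·g_6 from \tfrac{41}{28}y^{2} - \tfrac{15}{16}y - \tfrac{59}{112} → \tfrac{13}{8}y - \tfrac{13}{8}
  leading term y: subtract (\tfrac{182}{125})·g_7 from \tfrac{13}{8}y - \tfrac{13}{8} → 0
The remainder is 0, so this S-polynomial contributes no new basis element.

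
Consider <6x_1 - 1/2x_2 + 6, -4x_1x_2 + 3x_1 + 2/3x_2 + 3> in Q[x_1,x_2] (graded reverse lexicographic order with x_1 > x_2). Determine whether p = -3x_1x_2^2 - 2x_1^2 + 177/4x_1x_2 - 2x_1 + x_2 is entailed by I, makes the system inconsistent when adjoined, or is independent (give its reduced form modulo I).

First compute the reduced Gröbner basis of I by Buchberger's algorithm.
f_1 = 6x_1 - 1/2x_2 + 6, LT = x_1.
f_2 = -4x_1x_2 + 3x_1 + 2/3x_2 + 3, LT = x_1x_2.

S(f_1,f_2): lcm = x_1x_2. S = -1/12x_2^2 + 3/4x_1 + 7/6x_2 + 3/4.
  leading term x_2^2: no divisor's leading term divides it; move -1/12x_2^2 to the remainder.
  leading term x_1: subtract (1/8)·f_1 from 3/4x_1 + 7/6x_2 + 3/4 → 59/48x_2
  leading term x_2: no divisor's leading term divides it; move 59/48x_2 to the remainder.
  remainder -1/12x_2^2 + 59/48x_2 ≠ 0; add h_3 = -1/12x_2^2 + 59/48x_2 to the basis.

S(f_1,h_3): leading monomials are coprime, so the S-polynomial reduces to 0 (Buchberger's first criterion).
S(f_2,h_3): lcm = x_1x_2^2. S = 14x_1x_2 - 1/6x_2^2 - 3/4x_2.
  leading term x_1x_2: subtract (7/3x_2)·f_1 from 14x_1x_2 - 1/6x_2^2 - 3/4x_2 → x_2^2 - 59/4x_2
  leading term x_2^2: subtract (-12)·h_3 from x_2^2 - 59/4x_2 → 0
  remainder 0.

Every S-polynomial of the final basis reduces to 0, so we have a Gröbner basis.
Inter-reduce: drop elements whose leading term is divisible by another's, tail-reduce, and make monic.
Reduced Gröbner basis: {x_2^2 - 59/4x_2, x_1 - 1/12x_2 + 1}.
Label its elements g_1 = x_2^2 - 59/4x_2, g_2 = x_1 - 1/12x_2 + 1.

Reduce p = -3x_1x_2^2 - 2x_1^2 + 177/4x_1x_2 - 2x_1 + x_2 modulo G:
  leading term x_1x_2^2: subtract (-3x_1)·g_1 from -3x_1x_2^2 - 2x_1^2 + 177/4x_1x_2 - 2x_1 + x_2 → -2x_1^2 - 2x_1 + x_2
  leading term x_1^2: subtract (-2x_1)·g_2 from -2x_1^2 - 2x_1 + x_2 → -1/6x_1x_2 + x_2
  leading term x_1x_2: subtract (-1/6x_2)·g_2 from -1/6x_1x_2 + x_2 → -1/72x_2^2 + 7/6x_2
  leading term x_2^2: subtract (-1/72)·g_1 from -1/72x_2^2 + 7/6x_2 → 277/288x_2
  leading term x_2: no divisor's leading term divides it; move 277/288x_2 to the remainder.
  normal form = 277/288x_2.
The normal form is nonzero, so p ∉ I. Since p minus its normal form lies in I, I + (p) = I + (r) where r = 277/288x_2; decide whether this ideal is the whole ring.
Run Buchberger on G together with r (pairs among the g_i already reduce to 0 since G is a Gröbner basis):
g_1 = x_2^2 - 59/4x_2, LT = x_2^2.
g_2 = x_1 - 1/12x_2 + 1, LT = x_1.
r = 277/288x_2, LT = x_2.

S(g_1,g_2): leading monomials are coprime, so the S-polynomial reduces to 0 (Buchberger's first criterion).
S(g_1,r): lcm = x_2^2. S = -59/4x_2.
  leading term x_2: subtract (-4248/277)·r from -59/4x_2 → 0
  remainder 0.

S(g_2,r): leading monomials are coprime, so the S-polynomial reduces to 0 (Buchberger's first criterion).
Every S-polynomial of the final basis reduces to 0, so we have a Gröbner basis.
Inter-reduce: drop elements whose leading term is divisible by another's, tail-reduce, and make monic.
Reduced Gröbner basis: {x_1 + 1, x_2}.
The reduced Gröbner basis of I + (p) is {x_1 + 1, x_2} ≠ {1}, a proper ideal, so the enlarged system stays consistent: p is independent of I, with normal form 277/288x_2.

-3x_1x_2^2 - 2x_1^2 + 177/4x_1x_2 - 2x_1 + x_2 is independent of I; its normal form modulo I is 277/288x_2.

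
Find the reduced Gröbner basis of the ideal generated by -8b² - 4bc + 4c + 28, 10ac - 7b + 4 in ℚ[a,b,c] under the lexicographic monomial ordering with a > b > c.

f_1 = -8b² - 4bc + 4c + 28, LT = b².
f_2 = 10ac - 7b + 4, LT = ac.

S(f_1,f_2): leading monomials are coprime, so the S-polynomial reduces to 0 (Buchberger's first criterion).
Every S-polynomial of the final basis reduces to 0, so we have a Gröbner basis.

G = {ac - 7/10b + ⅖, b² + ½bc - ½c - 7/2}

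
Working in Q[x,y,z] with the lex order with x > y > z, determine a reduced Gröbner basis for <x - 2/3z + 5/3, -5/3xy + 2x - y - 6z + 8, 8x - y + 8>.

G = {x - 2/3z + 5/3, y - 16/3z + 16/3, z^2 - 29/16z + 13/16}

The reduced Gröbner basis is the canonical form of the ideal for this ordering.

f_1 = x - 2/3z + 5/3, LT = x.
f_2 = -5/3xy + 2x - y - 6z + 8, LT = xy.
f_3 = 8x - y + 8, LT = x.

S(f_1,f_2): lcm = xy. S = 6/5x - 2/3yz + 16/15y - 18/5z + 24/5.
  reduce S modulo (f_1, f_2, f_3):
  remainder -2/3yz + 16/15y - 14/5z + 14/5 ≠ 0; add g_4 = -2/3yz + 16/15y - 14/5z + 14/5 to the basis.

S(f_1,f_3): lcm = x. S = 1/8y - 2/3z + 2/3.
  reduce S modulo (f_1, f_2, f_3, g_4):
  remainder 1/8y - 2/3z + 2/3 ≠ 0; add g_5 = 1/8y - 2/3z + 2/3 to the basis.

S(f_2,g_5): lcm = xy. S = 16/3xz - 98/15x + 3/5y + 18/5z - 24/5.
  reduce S modulo (f_1, f_2, f_3, g_4, g_5):
  remainder 32/9z^2 - 58/9z + 26/9 ≠ 0; add g_6 = 32/9z^2 - 58/9z + 26/9 to the basis.

The other S-polynomials (S(f_2,f_3), S(f_1,g_4), S(f_2,g_4), S(f_3,g_4), S(f_1,g_5), S(f_3,g_5), S(g_4,g_5), S(f_1,g_6), S(f_2,g_6), S(f_3,g_6), S(g_4,g_6), S(g_5,g_6)) all reduce to 0 modulo the current basis, so we have a Gröbner basis.
Inter-reduce: drop elements whose leading term is divisible by another's, tail-reduce, and make monic.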